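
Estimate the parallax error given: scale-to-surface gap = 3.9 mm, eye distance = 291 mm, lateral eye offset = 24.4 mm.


error = h * offset / d
= 3.9 * 24.4 / 291
= 0.3270

0.3270


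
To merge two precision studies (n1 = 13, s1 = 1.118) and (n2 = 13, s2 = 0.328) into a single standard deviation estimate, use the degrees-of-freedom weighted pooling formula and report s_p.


s_p = sqrt(((n1-1)*s1^2 + (n2-1)*s2^2) / (n1+n2-2))
numerator = (13-1)*1.118^2 + (13-1)*0.328^2 = 14.999088 + 1.291008 = 16.290096
denominator = 13 + 13 - 2 = 24
s_p^2 = 16.290096 / 24 = 0.678754
s_p = sqrt(0.678754) = 0.8239

0.8239


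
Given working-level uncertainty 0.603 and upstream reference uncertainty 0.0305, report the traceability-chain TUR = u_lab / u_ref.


TUR = u_lab / u_ref
= 0.603 / 0.0305
= 19.7705

19.7705


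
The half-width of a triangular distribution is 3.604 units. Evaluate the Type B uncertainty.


u_B = half_width / sqrt(6)
u_B = 3.604 / 2.4494897
u_B = 1.4713

1.4713


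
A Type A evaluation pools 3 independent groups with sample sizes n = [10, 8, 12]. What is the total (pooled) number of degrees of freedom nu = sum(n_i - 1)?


nu = sum_i (n_i - 1)
nu = ((10 - 1) + (8 - 1) + (12 - 1))
nu = 9 + 7 + 11
nu = 27

27


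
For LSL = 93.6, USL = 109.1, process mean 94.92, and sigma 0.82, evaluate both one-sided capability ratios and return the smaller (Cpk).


Cpu = (USL - mean) / (3*sigma) = (109.1 - 94.92) / (3*0.82) = 5.7642
Cpl = (mean - LSL) / (3*sigma) = (94.92 - 93.6) / (3*0.82) = 0.5366
Cpk = min(Cpu, Cpl) = 0.5366

0.5366


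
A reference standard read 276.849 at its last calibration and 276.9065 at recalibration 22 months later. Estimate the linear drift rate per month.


rate = (v2 - v1) / months
= (276.9065 - 276.849) / 22
= 0.0575 / 22
= 0.0026

0.0026


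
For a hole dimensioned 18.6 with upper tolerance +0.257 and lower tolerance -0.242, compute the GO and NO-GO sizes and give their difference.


GO = nominal - lower_tol (smallest hole = maximum material condition)
GO = 18.6 - 0.242 = 18.358
NO-GO = nominal + upper_tol (largest hole = least material condition)
NO-GO = 18.6 + 0.257 = 18.857
spread = NO-GO - GO = 18.857 - 18.358 = 0.4990

0.4990


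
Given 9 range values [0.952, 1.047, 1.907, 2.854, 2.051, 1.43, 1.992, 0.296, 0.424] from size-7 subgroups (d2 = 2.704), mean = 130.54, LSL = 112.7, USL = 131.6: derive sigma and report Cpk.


R_bar = (0.952 + 1.047 + 1.907 + 2.854 + 2.051 + 1.43 + 1.992 + 0.296 + 0.424) / 9 = 1.4392222
sigma = R_bar / d2 = 1.4392222 / 2.704 = 0.53225673
Cp = (USL - LSL)/(6*sigma) = (131.6 - 112.7)/(6*0.53225673) = 5.9182
Cpu = (131.6 - 130.54)/(3*0.53225673) = 0.6638
Cpl = (130.54 - 112.7)/(3*0.53225673) = 11.1726
Cpk = min(Cpu, Cpl) = 0.6638

0.6638


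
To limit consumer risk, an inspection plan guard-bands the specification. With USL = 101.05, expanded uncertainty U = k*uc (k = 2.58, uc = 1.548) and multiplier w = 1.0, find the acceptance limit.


U = k * uc = 2.58 * 1.548 = 3.99384
guard band g = w * U = 1.0 * 3.99384 = 3.99384
AL = USL - g = 101.05 - 3.99384
AL = 97.0562

97.0562


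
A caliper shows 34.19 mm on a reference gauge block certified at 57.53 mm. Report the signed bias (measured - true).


Systematic error = measured - true
= 34.19 - 57.53
= -23.3400

-23.3400


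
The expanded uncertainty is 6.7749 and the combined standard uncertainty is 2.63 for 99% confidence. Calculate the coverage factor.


k = U / uc
k = 6.7749 / 2.63
k = 2.576

2.576


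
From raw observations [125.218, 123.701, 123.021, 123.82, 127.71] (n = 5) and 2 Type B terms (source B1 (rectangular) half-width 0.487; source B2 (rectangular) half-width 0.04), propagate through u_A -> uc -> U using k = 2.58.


mean = (125.218 + 123.701 + 123.021 + 123.82 + 127.71) / 5 = 124.694
s = sqrt(sum((x - mean)^2)/(n-1)) = 1.8654548
u_A = s / sqrt(n) = 1.8654548 / sqrt(5) = 0.83425675
u_B1 = 0.487 / sqrt(3) = 0.28116958
u_B2 = 0.04 / sqrt(3) = 0.023094011
uc = sqrt(0.83425675^2 + 0.28116958^2 + 0.023094011^2) = 0.88066679
U = k * uc = 2.58 * 0.88066679
U = 2.2721

2.2721


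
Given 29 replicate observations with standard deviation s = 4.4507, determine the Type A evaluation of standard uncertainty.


u_A = s / sqrt(n)
u_A = 4.4507 / sqrt(29)
u_A = 4.4507 / 5.3851648
u_A = 0.8265

0.8265


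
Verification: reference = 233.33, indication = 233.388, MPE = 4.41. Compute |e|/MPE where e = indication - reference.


e = indication - reference = 233.388 - 233.33 = 0.0580
|e| = 0.0580
ratio = |e| / MPE = 0.0580 / 4.41
ratio = 0.0132

0.0132


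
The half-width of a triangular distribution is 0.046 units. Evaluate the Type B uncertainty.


u_B = half_width / sqrt(6)
u_B = 0.046 / 2.4494897
u_B = 0.0188

0.0188


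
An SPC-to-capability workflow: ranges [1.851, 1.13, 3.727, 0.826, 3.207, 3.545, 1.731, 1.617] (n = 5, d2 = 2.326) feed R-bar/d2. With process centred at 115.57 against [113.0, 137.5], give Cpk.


R_bar = (1.851 + 1.13 + 3.727 + 0.826 + 3.207 + 3.545 + 1.731 + 1.617) / 8 = 2.20425
sigma = R_bar / d2 = 2.20425 / 2.326 = 0.94765692
Cp = (USL - LSL)/(6*sigma) = (137.5 - 113.0)/(6*0.94765692) = 4.3089
Cpu = (137.5 - 115.57)/(3*0.94765692) = 7.7138
Cpl = (115.57 - 113.0)/(3*0.94765692) = 0.9040
Cpk = min(Cpu, Cpl) = 0.9040

0.9040


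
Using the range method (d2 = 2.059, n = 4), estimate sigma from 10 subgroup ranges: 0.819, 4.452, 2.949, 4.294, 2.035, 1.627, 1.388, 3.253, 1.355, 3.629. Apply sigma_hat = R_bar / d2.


R_bar = (0.819 + 4.452 + 2.949 + 4.294 + 2.035 + 1.627 + 1.388 + 3.253 + 1.355 + 3.629) / 10
R_bar = 25.801 / 10 = 2.5801
sigma_hat = R_bar / d2 = 2.5801 / 2.059 = 1.2531

1.2531


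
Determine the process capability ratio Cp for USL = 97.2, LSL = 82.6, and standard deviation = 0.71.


Cp = (USL - LSL) / (6 * sigma)
= (97.2 - 82.6) / (6 * 0.71)
= 14.6000 / 4.2600
= 3.4272

3.4272


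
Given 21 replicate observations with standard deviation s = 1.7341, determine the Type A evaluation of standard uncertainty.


u_A = s / sqrt(n)
u_A = 1.7341 / sqrt(21)
u_A = 1.7341 / 4.5825757
u_A = 0.3784

0.3784


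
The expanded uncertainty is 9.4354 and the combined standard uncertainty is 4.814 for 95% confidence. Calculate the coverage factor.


k = U / uc
k = 9.4354 / 4.814
k = 1.96

1.96


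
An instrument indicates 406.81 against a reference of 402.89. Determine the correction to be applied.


Correction = standard - reading
= 402.89 - 406.81
= -3.9200

-3.9200


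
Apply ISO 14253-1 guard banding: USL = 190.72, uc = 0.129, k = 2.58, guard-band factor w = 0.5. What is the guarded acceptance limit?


U = k * uc = 2.58 * 0.129 = 0.33282
guard band g = w * U = 0.5 * 0.33282 = 0.16641
AL = USL - g = 190.72 - 0.16641
AL = 190.5536

190.5536


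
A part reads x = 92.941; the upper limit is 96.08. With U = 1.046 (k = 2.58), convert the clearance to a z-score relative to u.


u = U / k = 1.046 / 2.58 = 0.40542636
margin = |USL - x| = |96.08 - 92.941| = 3.139
z = margin / u = 3.139 / 0.40542636
z = 7.7425

7.7425


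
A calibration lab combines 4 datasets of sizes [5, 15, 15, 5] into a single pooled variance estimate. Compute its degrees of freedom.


nu = sum_i (n_i - 1)
nu = ((5 - 1) + (15 - 1) + (15 - 1) + (5 - 1))
nu = 4 + 14 + 14 + 4
nu = 36

36


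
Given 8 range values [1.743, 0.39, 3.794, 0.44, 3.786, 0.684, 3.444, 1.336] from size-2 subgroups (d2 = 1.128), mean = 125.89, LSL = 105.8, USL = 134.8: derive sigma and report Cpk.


R_bar = (1.743 + 0.39 + 3.794 + 0.44 + 3.786 + 0.684 + 3.444 + 1.336) / 8 = 1.952125
sigma = R_bar / d2 = 1.952125 / 1.128 = 1.7306073
Cp = (USL - LSL)/(6*sigma) = (134.8 - 105.8)/(6*1.7306073) = 2.7929
Cpu = (134.8 - 125.89)/(3*1.7306073) = 1.7162
Cpl = (125.89 - 105.8)/(3*1.7306073) = 3.8695
Cpk = min(Cpu, Cpl) = 1.7162

1.7162


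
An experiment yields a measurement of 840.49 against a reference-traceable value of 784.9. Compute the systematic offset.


Systematic error = measured - true
= 840.49 - 784.9
= 55.5900

55.5900


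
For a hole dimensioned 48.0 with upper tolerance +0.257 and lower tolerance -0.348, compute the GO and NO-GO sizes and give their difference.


GO = nominal - lower_tol (smallest hole = maximum material condition)
GO = 48.0 - 0.348 = 47.652
NO-GO = nominal + upper_tol (largest hole = least material condition)
NO-GO = 48.0 + 0.257 = 48.257
spread = NO-GO - GO = 48.257 - 47.652 = 0.6050

0.6050


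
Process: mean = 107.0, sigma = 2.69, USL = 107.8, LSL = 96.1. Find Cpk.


Cpu = (USL - mean) / (3*sigma) = (107.8 - 107.0) / (3*2.69) = 0.0991
Cpl = (mean - LSL) / (3*sigma) = (107.0 - 96.1) / (3*2.69) = 1.3507
Cpk = min(Cpu, Cpl) = 0.0991

0.0991


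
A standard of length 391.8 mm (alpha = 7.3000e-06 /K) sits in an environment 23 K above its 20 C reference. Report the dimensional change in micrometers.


dL = L * alpha * dT
= 391.8 * 7.3000e-06 * 23
= 0.0657832 mm
dL_um = 0.0657832 * 1000 = 65.7832 um

65.7832


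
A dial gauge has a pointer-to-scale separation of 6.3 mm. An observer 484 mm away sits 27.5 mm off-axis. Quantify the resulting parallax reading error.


error = h * offset / d
= 6.3 * 27.5 / 484
= 0.3580

0.3580


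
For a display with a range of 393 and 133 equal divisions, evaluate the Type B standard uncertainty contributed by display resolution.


resolution = range / divisions
resolution = 393 / 133 = 2.9548872
u_res = resolution / (2*sqrt(3))
u_res = 2.9548872 / 3.4641016
u_res = 0.8530

0.8530


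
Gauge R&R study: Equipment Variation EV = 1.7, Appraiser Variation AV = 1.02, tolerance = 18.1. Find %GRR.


GRR = sqrt(EV^2 + AV^2) = sqrt(1.7^2 + 1.02^2) = 1.9825236
%GRR = GRR / tol * 100 = 1.9825236 / 18.1 * 100
%GRR = 10.9532

10.9532


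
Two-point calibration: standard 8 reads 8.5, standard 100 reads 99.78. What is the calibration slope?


slope = (y2 - y1) / (x2 - x1)
= (99.78 - 8.5) / (100 - 8)
= 91.2800 / 92
= 0.9922

0.9922


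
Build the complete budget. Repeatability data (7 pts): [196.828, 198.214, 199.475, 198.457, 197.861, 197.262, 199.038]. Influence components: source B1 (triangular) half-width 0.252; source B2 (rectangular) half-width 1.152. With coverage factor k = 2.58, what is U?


mean = (196.828 + 198.214 + 199.475 + 198.457 + 197.861 + 197.262 + 199.038) / 7 = 198.1621429
s = sqrt(sum((x - mean)^2)/(n-1)) = 0.93641434
u_A = s / sqrt(n) = 0.93641434 / sqrt(7) = 0.35393135
u_B1 = 0.252 / sqrt(6) = 0.10287857
u_B2 = 1.152 / sqrt(3) = 0.66510751
uc = sqrt(0.35393135^2 + 0.10287857^2 + 0.66510751^2) = 0.76040739
U = k * uc = 2.58 * 0.76040739
U = 1.9619

1.9619


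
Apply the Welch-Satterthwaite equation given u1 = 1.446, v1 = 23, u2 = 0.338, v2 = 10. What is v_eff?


uc = sqrt(u1^2 + u2^2) = sqrt(1.446^2 + 0.338^2) = 1.4849781
v_eff = uc^4 / (u1^4/v1 + u2^4/v2)
= 1.4849781^4 / (1.446^4/23 + 0.338^4/10)
= 4.8627304 / 0.19138907
v_eff = 25.4076

25.4076


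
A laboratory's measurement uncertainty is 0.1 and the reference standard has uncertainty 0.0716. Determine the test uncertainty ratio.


TUR = u_lab / u_ref
= 0.1 / 0.0716
= 1.3966

1.3966


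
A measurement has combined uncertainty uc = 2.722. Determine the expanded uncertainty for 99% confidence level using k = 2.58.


U = k * uc
U = 2.58 * 2.722
U = 7.0228

7.0228


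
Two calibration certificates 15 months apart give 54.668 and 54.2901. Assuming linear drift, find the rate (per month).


rate = (v2 - v1) / months
= (54.2901 - 54.668) / 15
= -0.3779 / 15
= -0.0252

-0.0252


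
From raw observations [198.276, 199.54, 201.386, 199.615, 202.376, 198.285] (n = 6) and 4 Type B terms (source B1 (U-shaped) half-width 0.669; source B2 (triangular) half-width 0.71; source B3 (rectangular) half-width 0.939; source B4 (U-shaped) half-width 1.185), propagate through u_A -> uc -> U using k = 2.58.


mean = (198.276 + 199.54 + 201.386 + 199.615 + 202.376 + 198.285) / 6 = 199.913
s = sqrt(sum((x - mean)^2)/(n-1)) = 1.6609747
u_A = s / sqrt(n) = 1.6609747 / sqrt(6) = 0.67809008
u_B1 = 0.669 / sqrt(2) = 0.47305444
u_B2 = 0.71 / sqrt(6) = 0.28985629
u_B3 = 0.939 / sqrt(3) = 0.5421319
u_B4 = 1.185 / sqrt(2) = 0.83792154
uc = sqrt(0.67809008^2 + 0.47305444^2 + 0.28985629^2 + 0.5421319^2 + 0.83792154^2) = 1.3280146
U = k * uc = 2.58 * 1.3280146
U = 3.4263

3.4263


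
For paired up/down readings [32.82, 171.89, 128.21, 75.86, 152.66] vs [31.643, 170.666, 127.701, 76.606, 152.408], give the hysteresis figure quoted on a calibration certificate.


|32.82 - 31.643| = 1.1770
|171.89 - 170.666| = 1.2240
|128.21 - 127.701| = 0.5090
|75.86 - 76.606| = 0.7460
|152.66 - 152.408| = 0.2520
hysteresis = max(diffs) = 1.2240

1.2240


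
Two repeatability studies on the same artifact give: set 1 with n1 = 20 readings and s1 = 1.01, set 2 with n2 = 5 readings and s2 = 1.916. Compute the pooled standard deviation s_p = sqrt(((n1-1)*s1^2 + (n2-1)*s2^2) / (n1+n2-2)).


s_p = sqrt(((n1-1)*s1^2 + (n2-1)*s2^2) / (n1+n2-2))
numerator = (20-1)*1.01^2 + (5-1)*1.916^2 = 19.3819 + 14.684224 = 34.066124
denominator = 20 + 5 - 2 = 23
s_p^2 = 34.066124 / 23 = 1.4811358
s_p = sqrt(1.4811358) = 1.2170

1.2170


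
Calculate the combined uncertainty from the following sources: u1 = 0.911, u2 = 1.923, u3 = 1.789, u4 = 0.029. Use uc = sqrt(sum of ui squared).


uc = sqrt(0.911^2 + 1.923^2 + 1.789^2 + 0.029^2)
uc = sqrt(7.729212)
uc = 2.7801

2.7801


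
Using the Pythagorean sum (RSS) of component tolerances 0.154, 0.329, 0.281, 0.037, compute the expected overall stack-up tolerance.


RSS = sqrt(0.154^2 + 0.329^2 + 0.281^2 + 0.037^2)
= sqrt(0.212287)
= 0.4607

0.4607


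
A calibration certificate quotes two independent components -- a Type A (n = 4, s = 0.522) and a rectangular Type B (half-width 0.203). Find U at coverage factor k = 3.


u_A = s / sqrt(n) = 0.522 / sqrt(4) = 0.261
u_B = half_width / sqrt(3) = 0.203 / sqrt(3) = 0.1172021
uc = sqrt(u_A^2 + u_B^2) = sqrt(0.261^2 + 0.1172021^2) = 0.2861072
U = k * uc = 3 * 0.2861072
U = 0.8583

0.8583


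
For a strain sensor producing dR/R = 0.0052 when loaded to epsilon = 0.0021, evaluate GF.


GF = (dR/R) / epsilon
= 0.0052 / 0.0021
= 2.4762

2.4762


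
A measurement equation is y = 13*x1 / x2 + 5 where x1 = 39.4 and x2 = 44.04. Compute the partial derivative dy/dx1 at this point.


y = 13*x1 / x2 + 5
dy/dx1 = 13/x2
Evaluate at x2 = 44.04: c1 = 13 / 44.04
c1 = 0.2952

0.2952


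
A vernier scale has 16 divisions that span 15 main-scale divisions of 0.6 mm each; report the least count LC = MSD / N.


LC = MSD / n_div
= 0.6 / 16
= 0.0375

0.0375


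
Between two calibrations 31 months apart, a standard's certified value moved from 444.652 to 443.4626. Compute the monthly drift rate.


rate = (v2 - v1) / months
= (443.4626 - 444.652) / 31
= -1.1894 / 31
= -0.0384

-0.0384


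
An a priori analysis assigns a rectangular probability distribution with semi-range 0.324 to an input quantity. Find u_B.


u_B = half_width / sqrt(3)
u_B = 0.324 / 1.7320508
u_B = 0.1871

0.1871


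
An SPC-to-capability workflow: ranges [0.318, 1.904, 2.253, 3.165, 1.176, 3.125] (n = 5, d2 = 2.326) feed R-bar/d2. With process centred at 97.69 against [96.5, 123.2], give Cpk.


R_bar = (0.318 + 1.904 + 2.253 + 3.165 + 1.176 + 3.125) / 6 = 1.9901667
sigma = R_bar / d2 = 1.9901667 / 2.326 = 0.85561767
Cp = (USL - LSL)/(6*sigma) = (123.2 - 96.5)/(6*0.85561767) = 5.2009
Cpu = (123.2 - 97.69)/(3*0.85561767) = 9.9382
Cpl = (97.69 - 96.5)/(3*0.85561767) = 0.4636
Cpk = min(Cpu, Cpl) = 0.4636

0.4636


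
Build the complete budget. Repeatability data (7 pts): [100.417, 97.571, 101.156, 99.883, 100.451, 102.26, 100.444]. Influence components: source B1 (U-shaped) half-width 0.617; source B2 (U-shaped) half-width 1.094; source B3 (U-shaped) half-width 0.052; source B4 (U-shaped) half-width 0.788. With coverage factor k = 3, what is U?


mean = (100.417 + 97.571 + 101.156 + 99.883 + 100.451 + 102.26 + 100.444) / 7 = 100.3117143
s = sqrt(sum((x - mean)^2)/(n-1)) = 1.4289817
u_A = s / sqrt(n) = 1.4289817 / sqrt(7) = 0.54010432
u_B1 = 0.617 / sqrt(2) = 0.43628488
u_B2 = 1.094 / sqrt(2) = 0.77357482
u_B3 = 0.052 / sqrt(2) = 0.036769553
u_B4 = 0.788 / sqrt(2) = 0.55720014
uc = sqrt(0.54010432^2 + 0.43628488^2 + 0.77357482^2 + 0.036769553^2 + 0.55720014^2) = 1.1799573
U = k * uc = 3 * 1.1799573
U = 3.5399

3.5399


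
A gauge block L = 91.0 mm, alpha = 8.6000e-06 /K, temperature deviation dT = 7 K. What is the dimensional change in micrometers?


dL = L * alpha * dT
= 91.0 * 8.6000e-06 * 7
= 0.0054782 mm
dL_um = 0.0054782 * 1000 = 5.4782 um

5.4782


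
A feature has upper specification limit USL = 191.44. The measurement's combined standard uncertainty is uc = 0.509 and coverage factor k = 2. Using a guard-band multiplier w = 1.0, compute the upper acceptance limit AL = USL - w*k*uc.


U = k * uc = 2 * 0.509 = 1.018
guard band g = w * U = 1.0 * 1.018 = 1.018
AL = USL - g = 191.44 - 1.018
AL = 190.4220

190.4220


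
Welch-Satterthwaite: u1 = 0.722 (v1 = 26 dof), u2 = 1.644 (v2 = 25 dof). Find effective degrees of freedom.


uc = sqrt(u1^2 + u2^2) = sqrt(0.722^2 + 1.644^2) = 1.7955556
v_eff = uc^4 / (u1^4/v1 + u2^4/v2)
= 1.7955556^4 / (0.722^4/26 + 1.644^4/25)
= 10.394304 / 0.3026427
v_eff = 34.3451

34.3451


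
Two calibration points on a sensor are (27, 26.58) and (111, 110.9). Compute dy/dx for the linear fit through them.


slope = (y2 - y1) / (x2 - x1)
= (110.9 - 26.58) / (111 - 27)
= 84.3200 / 84
= 1.0038

1.0038


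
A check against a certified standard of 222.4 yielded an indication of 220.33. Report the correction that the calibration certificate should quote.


Correction = standard - reading
= 222.4 - 220.33
= 2.0700

2.0700


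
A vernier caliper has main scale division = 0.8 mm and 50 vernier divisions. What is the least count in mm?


LC = MSD / n_div
= 0.8 / 50
= 0.0160

0.0160


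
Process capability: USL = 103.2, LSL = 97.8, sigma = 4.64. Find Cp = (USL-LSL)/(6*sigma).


Cp = (USL - LSL) / (6 * sigma)
= (103.2 - 97.8) / (6 * 4.64)
= 5.4000 / 27.8400
= 0.1940

0.1940


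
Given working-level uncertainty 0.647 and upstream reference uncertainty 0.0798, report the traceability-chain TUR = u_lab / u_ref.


TUR = u_lab / u_ref
= 0.647 / 0.0798
= 8.1078

8.1078


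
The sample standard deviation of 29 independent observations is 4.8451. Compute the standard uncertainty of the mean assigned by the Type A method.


u_A = s / sqrt(n)
u_A = 4.8451 / sqrt(29)
u_A = 4.8451 / 5.3851648
u_A = 0.8997

0.8997


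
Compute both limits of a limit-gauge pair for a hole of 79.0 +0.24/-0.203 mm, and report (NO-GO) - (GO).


GO = nominal - lower_tol (smallest hole = maximum material condition)
GO = 79.0 - 0.203 = 78.797
NO-GO = nominal + upper_tol (largest hole = least material condition)
NO-GO = 79.0 + 0.24 = 79.24
spread = NO-GO - GO = 79.24 - 78.797 = 0.4430

0.4430


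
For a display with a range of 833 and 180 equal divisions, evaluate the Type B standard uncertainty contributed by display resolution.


resolution = range / divisions
resolution = 833 / 180 = 4.6277778
u_res = resolution / (2*sqrt(3))
u_res = 4.6277778 / 3.4641016
u_res = 1.3359

1.3359


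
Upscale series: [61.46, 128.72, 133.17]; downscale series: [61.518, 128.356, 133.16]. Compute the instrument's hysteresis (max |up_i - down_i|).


|61.46 - 61.518| = 0.0580
|128.72 - 128.356| = 0.3640
|133.17 - 133.16| = 0.0100
hysteresis = max(diffs) = 0.3640

0.3640


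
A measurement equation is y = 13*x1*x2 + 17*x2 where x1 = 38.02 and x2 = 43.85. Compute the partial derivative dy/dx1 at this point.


y = 13*x1*x2 + 17*x2
dy/dx1 = 13*x2
Evaluate at x2 = 43.85: c1 = 13 * 43.85
c1 = 570.0500

570.0500


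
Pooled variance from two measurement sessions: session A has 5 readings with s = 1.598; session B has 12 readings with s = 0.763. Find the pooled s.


s_p = sqrt(((n1-1)*s1^2 + (n2-1)*s2^2) / (n1+n2-2))
numerator = (5-1)*1.598^2 + (12-1)*0.763^2 = 10.214416 + 6.403859 = 16.618275
denominator = 5 + 12 - 2 = 15
s_p^2 = 16.618275 / 15 = 1.107885
s_p = sqrt(1.107885) = 1.0526

1.0526


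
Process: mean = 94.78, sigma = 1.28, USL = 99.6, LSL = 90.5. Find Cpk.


Cpu = (USL - mean) / (3*sigma) = (99.6 - 94.78) / (3*1.28) = 1.2552
Cpl = (mean - LSL) / (3*sigma) = (94.78 - 90.5) / (3*1.28) = 1.1146
Cpk = min(Cpu, Cpl) = 1.1146

1.1146


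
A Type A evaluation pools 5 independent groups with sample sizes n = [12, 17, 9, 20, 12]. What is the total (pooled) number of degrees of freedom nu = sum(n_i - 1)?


nu = sum_i (n_i - 1)
nu = ((12 - 1) + (17 - 1) + (9 - 1) + (20 - 1) + (12 - 1))
nu = 11 + 16 + 8 + 19 + 11
nu = 65

65


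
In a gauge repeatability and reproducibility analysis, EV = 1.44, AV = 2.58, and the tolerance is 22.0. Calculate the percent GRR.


GRR = sqrt(EV^2 + AV^2) = sqrt(1.44^2 + 2.58^2) = 2.9546573
%GRR = GRR / tol * 100 = 2.9546573 / 22.0 * 100
%GRR = 13.4303

13.4303


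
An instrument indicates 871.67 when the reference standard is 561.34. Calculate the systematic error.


Systematic error = measured - true
= 871.67 - 561.34
= 310.3300

310.3300


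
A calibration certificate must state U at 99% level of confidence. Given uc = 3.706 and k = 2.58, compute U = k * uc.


U = k * uc
U = 2.58 * 3.706
U = 9.5615

9.5615


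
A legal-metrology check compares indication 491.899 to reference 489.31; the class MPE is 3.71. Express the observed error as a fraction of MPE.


e = indication - reference = 491.899 - 489.31 = 2.5890
|e| = 2.5890
ratio = |e| / MPE = 2.5890 / 3.71
ratio = 0.6978

0.6978


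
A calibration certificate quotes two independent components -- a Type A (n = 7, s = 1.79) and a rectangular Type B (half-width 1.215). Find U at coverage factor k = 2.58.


u_A = s / sqrt(n) = 1.79 / sqrt(7) = 0.67655641
u_B = half_width / sqrt(3) = 1.215 / sqrt(3) = 0.70148058
uc = sqrt(u_A^2 + u_B^2) = sqrt(0.67655641^2 + 0.70148058^2) = 0.97457867
U = k * uc = 2.58 * 0.97457867
U = 2.5144

2.5144


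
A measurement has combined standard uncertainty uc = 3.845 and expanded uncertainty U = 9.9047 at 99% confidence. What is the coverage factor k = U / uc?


k = U / uc
k = 9.9047 / 3.845
k = 2.576

2.576


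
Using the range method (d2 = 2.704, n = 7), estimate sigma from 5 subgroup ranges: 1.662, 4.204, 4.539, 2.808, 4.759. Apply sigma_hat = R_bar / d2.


R_bar = (1.662 + 4.204 + 4.539 + 2.808 + 4.759) / 5
R_bar = 17.972 / 5 = 3.5944
sigma_hat = R_bar / d2 = 3.5944 / 2.704 = 1.3293

1.3293


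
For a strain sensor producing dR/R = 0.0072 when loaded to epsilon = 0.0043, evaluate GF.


GF = (dR/R) / epsilon
= 0.0072 / 0.0043
= 1.6744

1.6744


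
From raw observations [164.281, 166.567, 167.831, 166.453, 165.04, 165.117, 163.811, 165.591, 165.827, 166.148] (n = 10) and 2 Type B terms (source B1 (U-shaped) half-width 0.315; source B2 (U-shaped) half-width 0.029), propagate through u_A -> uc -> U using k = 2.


mean = (164.281 + 166.567 + 167.831 + 166.453 + 165.04 + 165.117 + 163.811 + 165.591 + 165.827 + 166.148) / 10 = 165.6666
s = sqrt(sum((x - mean)^2)/(n-1)) = 1.1754332
u_A = s / sqrt(n) = 1.1754332 / sqrt(10) = 0.37170461
u_B1 = 0.315 / sqrt(2) = 0.22273864
u_B2 = 0.029 / sqrt(2) = 0.020506097
uc = sqrt(0.37170461^2 + 0.22273864^2 + 0.020506097^2) = 0.43381715
U = k * uc = 2 * 0.43381715
U = 0.8676

0.8676


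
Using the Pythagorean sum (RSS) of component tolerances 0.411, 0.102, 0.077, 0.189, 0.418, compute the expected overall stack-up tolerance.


RSS = sqrt(0.411^2 + 0.102^2 + 0.077^2 + 0.189^2 + 0.418^2)
= sqrt(0.395699)
= 0.6290

0.6290


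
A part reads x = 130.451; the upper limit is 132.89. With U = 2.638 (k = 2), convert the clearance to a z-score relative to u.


u = U / k = 2.638 / 2 = 1.319
margin = |USL - x| = |132.89 - 130.451| = 2.439
z = margin / u = 2.439 / 1.319
z = 1.8491

1.8491


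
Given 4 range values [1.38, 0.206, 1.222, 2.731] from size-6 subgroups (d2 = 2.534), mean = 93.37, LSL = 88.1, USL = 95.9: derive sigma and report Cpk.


R_bar = (1.38 + 0.206 + 1.222 + 2.731) / 4 = 1.38475
sigma = R_bar / d2 = 1.38475 / 2.534 = 0.54646803
Cp = (USL - LSL)/(6*sigma) = (95.9 - 88.1)/(6*0.54646803) = 2.3789
Cpu = (95.9 - 93.37)/(3*0.54646803) = 1.5432
Cpl = (93.37 - 88.1)/(3*0.54646803) = 3.2146
Cpk = min(Cpu, Cpl) = 1.5432

1.5432


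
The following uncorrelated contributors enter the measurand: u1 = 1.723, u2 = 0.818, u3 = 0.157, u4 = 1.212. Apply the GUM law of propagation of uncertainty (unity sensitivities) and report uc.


uc = sqrt(1.723^2 + 0.818^2 + 0.157^2 + 1.212^2)
uc = sqrt(5.131446)
uc = 2.2653

2.2653


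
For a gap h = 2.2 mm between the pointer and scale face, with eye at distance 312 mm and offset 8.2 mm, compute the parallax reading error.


error = h * offset / d
= 2.2 * 8.2 / 312
= 0.0578

0.0578


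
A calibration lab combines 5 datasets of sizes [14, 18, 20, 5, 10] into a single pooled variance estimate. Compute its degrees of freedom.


nu = sum_i (n_i - 1)
nu = ((14 - 1) + (18 - 1) + (20 - 1) + (5 - 1) + (10 - 1))
nu = 13 + 17 + 19 + 4 + 9
nu = 62

62


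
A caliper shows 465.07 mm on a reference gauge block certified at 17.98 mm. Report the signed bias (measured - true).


Systematic error = measured - true
= 465.07 - 17.98
= 447.0900

447.0900


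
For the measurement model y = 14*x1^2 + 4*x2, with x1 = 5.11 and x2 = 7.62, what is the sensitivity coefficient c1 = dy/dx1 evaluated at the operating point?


y = 14*x1^2 + 4*x2
dy/dx1 = 2*14*x1
Evaluate at x1 = 5.11: c1 = 28 * 5.11
c1 = 143.0800

143.0800


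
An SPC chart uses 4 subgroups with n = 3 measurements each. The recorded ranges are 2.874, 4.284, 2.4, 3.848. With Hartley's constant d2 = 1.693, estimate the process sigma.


R_bar = (2.874 + 4.284 + 2.4 + 3.848) / 4
R_bar = 13.406 / 4 = 3.3515
sigma_hat = R_bar / d2 = 3.3515 / 1.693 = 1.9796

1.9796


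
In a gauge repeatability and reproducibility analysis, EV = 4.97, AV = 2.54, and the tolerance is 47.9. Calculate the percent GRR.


GRR = sqrt(EV^2 + AV^2) = sqrt(4.97^2 + 2.54^2) = 5.5814425
%GRR = GRR / tol * 100 = 5.5814425 / 47.9 * 100
%GRR = 11.6523

11.6523


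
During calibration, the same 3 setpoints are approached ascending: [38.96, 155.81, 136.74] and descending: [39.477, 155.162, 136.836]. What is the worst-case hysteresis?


|38.96 - 39.477| = 0.5170
|155.81 - 155.162| = 0.6480
|136.74 - 136.836| = 0.0960
hysteresis = max(diffs) = 0.6480

0.6480


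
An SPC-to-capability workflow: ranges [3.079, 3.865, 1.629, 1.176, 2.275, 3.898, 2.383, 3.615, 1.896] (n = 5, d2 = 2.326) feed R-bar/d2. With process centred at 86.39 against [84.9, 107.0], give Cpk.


R_bar = (3.079 + 3.865 + 1.629 + 1.176 + 2.275 + 3.898 + 2.383 + 3.615 + 1.896) / 9 = 2.6462222
sigma = R_bar / d2 = 2.6462222 / 2.326 = 1.1376708
Cp = (USL - LSL)/(6*sigma) = (107.0 - 84.9)/(6*1.1376708) = 3.2376
Cpu = (107.0 - 86.39)/(3*1.1376708) = 6.0387
Cpl = (86.39 - 84.9)/(3*1.1376708) = 0.4366
Cpk = min(Cpu, Cpl) = 0.4366

0.4366


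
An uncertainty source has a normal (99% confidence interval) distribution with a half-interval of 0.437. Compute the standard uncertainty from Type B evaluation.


u_B = half_width / 2.576
u_B = 0.437 / 2.576
u_B = 0.1696

0.1696


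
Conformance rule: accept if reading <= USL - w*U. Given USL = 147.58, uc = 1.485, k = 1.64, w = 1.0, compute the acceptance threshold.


U = k * uc = 1.64 * 1.485 = 2.4354
guard band g = w * U = 1.0 * 2.4354 = 2.4354
AL = USL - g = 147.58 - 2.4354
AL = 145.1446

145.1446


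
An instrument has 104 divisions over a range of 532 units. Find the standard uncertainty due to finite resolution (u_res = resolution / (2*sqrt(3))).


resolution = range / divisions
resolution = 532 / 104 = 5.1153846
u_res = resolution / (2*sqrt(3))
u_res = 5.1153846 / 3.4641016
u_res = 1.4767

1.4767


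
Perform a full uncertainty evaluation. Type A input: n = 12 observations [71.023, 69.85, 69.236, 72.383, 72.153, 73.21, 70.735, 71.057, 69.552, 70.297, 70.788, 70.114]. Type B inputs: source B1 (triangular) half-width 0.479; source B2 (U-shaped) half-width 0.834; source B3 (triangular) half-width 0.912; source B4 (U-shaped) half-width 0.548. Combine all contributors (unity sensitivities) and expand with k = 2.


mean = (71.023 + 69.85 + 69.236 + 72.383 + 72.153 + 73.21 + 70.735 + 71.057 + 69.552 + 70.297 + 70.788 + 70.114) / 12 = 70.8665
s = sqrt(sum((x - mean)^2)/(n-1)) = 1.2000524
u_A = s / sqrt(n) = 1.2000524 / sqrt(12) = 0.34642529
u_B1 = 0.479 / sqrt(6) = 0.19555093
u_B2 = 0.834 / sqrt(2) = 0.58972706
u_B3 = 0.912 / sqrt(6) = 0.37232244
u_B4 = 0.548 / sqrt(2) = 0.38749452
uc = sqrt(0.34642529^2 + 0.19555093^2 + 0.58972706^2 + 0.37232244^2 + 0.38749452^2) = 0.89151817
U = k * uc = 2 * 0.89151817
U = 1.7830

1.7830


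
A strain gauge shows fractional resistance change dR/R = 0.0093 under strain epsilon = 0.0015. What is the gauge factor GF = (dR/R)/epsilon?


GF = (dR/R) / epsilon
= 0.0093 / 0.0015
= 6.2000

6.2000


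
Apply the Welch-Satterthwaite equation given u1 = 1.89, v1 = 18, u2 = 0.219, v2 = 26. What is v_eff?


uc = sqrt(u1^2 + u2^2) = sqrt(1.89^2 + 0.219^2) = 1.9026458
v_eff = uc^4 / (u1^4/v1 + u2^4/v2)
= 1.9026458^4 / (1.89^4/18 + 0.219^4/26)
= 13.104842 / 0.70897172
v_eff = 18.4843

18.4843


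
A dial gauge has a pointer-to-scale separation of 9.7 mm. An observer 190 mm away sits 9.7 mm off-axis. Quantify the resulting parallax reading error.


error = h * offset / d
= 9.7 * 9.7 / 190
= 0.4952

0.4952


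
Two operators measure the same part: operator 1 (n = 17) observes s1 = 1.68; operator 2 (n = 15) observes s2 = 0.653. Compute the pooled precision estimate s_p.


s_p = sqrt(((n1-1)*s1^2 + (n2-1)*s2^2) / (n1+n2-2))
numerator = (17-1)*1.68^2 + (15-1)*0.653^2 = 45.1584 + 5.969726 = 51.128126
denominator = 17 + 15 - 2 = 30
s_p^2 = 51.128126 / 30 = 1.7042709
s_p = sqrt(1.7042709) = 1.3055

1.3055


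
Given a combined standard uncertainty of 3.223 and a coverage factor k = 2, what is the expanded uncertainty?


U = k * uc
U = 2 * 3.223
U = 6.4460

6.4460


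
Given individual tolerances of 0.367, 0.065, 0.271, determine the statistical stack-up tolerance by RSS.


RSS = sqrt(0.367^2 + 0.065^2 + 0.271^2)
= sqrt(0.212355)
= 0.4608

0.4608


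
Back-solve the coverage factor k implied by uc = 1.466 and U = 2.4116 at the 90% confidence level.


k = U / uc
k = 2.4116 / 1.466
k = 1.645

1.645


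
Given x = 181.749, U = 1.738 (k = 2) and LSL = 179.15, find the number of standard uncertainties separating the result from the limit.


u = U / k = 1.738 / 2 = 0.869
margin = |LSL - x| = |179.15 - 181.749| = 2.599
z = margin / u = 2.599 / 0.869
z = 2.9908

2.9908


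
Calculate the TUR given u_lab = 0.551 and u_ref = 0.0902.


TUR = u_lab / u_ref
= 0.551 / 0.0902
= 6.1086

6.1086


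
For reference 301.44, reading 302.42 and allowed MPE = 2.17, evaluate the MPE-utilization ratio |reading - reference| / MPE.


e = indication - reference = 302.42 - 301.44 = 0.9800
|e| = 0.9800
ratio = |e| / MPE = 0.9800 / 2.17
ratio = 0.4516

0.4516


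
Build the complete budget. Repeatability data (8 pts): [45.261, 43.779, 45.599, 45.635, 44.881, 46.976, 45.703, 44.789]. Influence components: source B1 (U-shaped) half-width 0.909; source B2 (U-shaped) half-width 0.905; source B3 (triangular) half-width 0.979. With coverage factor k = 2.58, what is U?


mean = (45.261 + 43.779 + 45.599 + 45.635 + 44.881 + 46.976 + 45.703 + 44.789) / 8 = 45.327875
s = sqrt(sum((x - mean)^2)/(n-1)) = 0.91950599
u_A = s / sqrt(n) = 0.91950599 / sqrt(8) = 0.32509446
u_B1 = 0.909 / sqrt(2) = 0.64276006
u_B2 = 0.905 / sqrt(2) = 0.63993164
u_B3 = 0.979 / sqrt(6) = 0.39967508
uc = sqrt(0.32509446^2 + 0.64276006^2 + 0.63993164^2 + 0.39967508^2) = 1.0431105
U = k * uc = 2.58 * 1.0431105
U = 2.6912

2.6912


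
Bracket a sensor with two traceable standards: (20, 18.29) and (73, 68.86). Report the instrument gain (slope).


slope = (y2 - y1) / (x2 - x1)
= (68.86 - 18.29) / (73 - 20)
= 50.5700 / 53
= 0.9542

0.9542


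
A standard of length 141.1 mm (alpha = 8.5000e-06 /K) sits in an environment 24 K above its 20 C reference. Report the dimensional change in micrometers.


dL = L * alpha * dT
= 141.1 * 8.5000e-06 * 24
= 0.0287844 mm
dL_um = 0.0287844 * 1000 = 28.7844 um

28.7844


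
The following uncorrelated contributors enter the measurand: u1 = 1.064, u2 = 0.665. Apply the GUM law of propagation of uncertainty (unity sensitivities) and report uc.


uc = sqrt(1.064^2 + 0.665^2)
uc = sqrt(1.574321)
uc = 1.2547

1.2547


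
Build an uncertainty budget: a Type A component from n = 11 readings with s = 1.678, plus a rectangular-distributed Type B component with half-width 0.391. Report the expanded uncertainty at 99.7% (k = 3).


u_A = s / sqrt(n) = 1.678 / sqrt(11) = 0.50593604
u_B = half_width / sqrt(3) = 0.391 / sqrt(3) = 0.22574396
uc = sqrt(u_A^2 + u_B^2) = sqrt(0.50593604^2 + 0.22574396^2) = 0.55401409
U = k * uc = 3 * 0.55401409
U = 1.6620

1.6620


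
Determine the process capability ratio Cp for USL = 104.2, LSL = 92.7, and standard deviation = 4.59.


Cp = (USL - LSL) / (6 * sigma)
= (104.2 - 92.7) / (6 * 4.59)
= 11.5000 / 27.5400
= 0.4176

0.4176


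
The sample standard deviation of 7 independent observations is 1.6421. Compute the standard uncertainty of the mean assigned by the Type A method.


u_A = s / sqrt(n)
u_A = 1.6421 / sqrt(7)
u_A = 1.6421 / 2.6457513
u_A = 0.6207

0.6207


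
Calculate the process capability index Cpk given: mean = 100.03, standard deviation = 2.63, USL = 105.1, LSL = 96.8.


Cpu = (USL - mean) / (3*sigma) = (105.1 - 100.03) / (3*2.63) = 0.6426
Cpl = (mean - LSL) / (3*sigma) = (100.03 - 96.8) / (3*2.63) = 0.4094
Cpk = min(Cpu, Cpl) = 0.4094

0.4094


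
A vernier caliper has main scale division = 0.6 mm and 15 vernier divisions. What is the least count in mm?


LC = MSD / n_div
= 0.6 / 15
= 0.0400

0.0400


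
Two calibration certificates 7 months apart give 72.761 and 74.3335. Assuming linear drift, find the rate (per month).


rate = (v2 - v1) / months
= (74.3335 - 72.761) / 7
= 1.5725 / 7
= 0.2246

0.2246


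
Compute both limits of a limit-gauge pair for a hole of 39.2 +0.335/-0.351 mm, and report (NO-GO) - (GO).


GO = nominal - lower_tol (smallest hole = maximum material condition)
GO = 39.2 - 0.351 = 38.849
NO-GO = nominal + upper_tol (largest hole = least material condition)
NO-GO = 39.2 + 0.335 = 39.535
spread = NO-GO - GO = 39.535 - 38.849 = 0.6860

0.6860


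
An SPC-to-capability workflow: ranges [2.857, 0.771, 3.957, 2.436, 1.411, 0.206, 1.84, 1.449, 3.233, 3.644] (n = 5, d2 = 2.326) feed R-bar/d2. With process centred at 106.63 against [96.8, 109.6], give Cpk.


R_bar = (2.857 + 0.771 + 3.957 + 2.436 + 1.411 + 0.206 + 1.84 + 1.449 + 3.233 + 3.644) / 10 = 2.1804
sigma = R_bar / d2 = 2.1804 / 2.326 = 0.93740327
Cp = (USL - LSL)/(6*sigma) = (109.6 - 96.8)/(6*0.93740327) = 2.2758
Cpu = (109.6 - 106.63)/(3*0.93740327) = 1.0561
Cpl = (106.63 - 96.8)/(3*0.93740327) = 3.4955
Cpk = min(Cpu, Cpl) = 1.0561

1.0561


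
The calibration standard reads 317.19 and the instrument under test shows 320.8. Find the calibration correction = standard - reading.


Correction = standard - reading
= 317.19 - 320.8
= -3.6100

-3.6100


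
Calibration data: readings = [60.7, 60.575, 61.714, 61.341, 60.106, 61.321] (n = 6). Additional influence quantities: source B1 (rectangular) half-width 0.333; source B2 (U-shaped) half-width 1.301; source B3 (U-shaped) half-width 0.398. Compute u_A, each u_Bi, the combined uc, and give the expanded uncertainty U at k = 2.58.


mean = (60.7 + 60.575 + 61.714 + 61.341 + 60.106 + 61.321) / 6 = 60.9595
s = sqrt(sum((x - mean)^2)/(n-1)) = 0.59818684
u_A = s / sqrt(n) = 0.59818684 / sqrt(6) = 0.24420875
u_B1 = 0.333 / sqrt(3) = 0.19225764
u_B2 = 1.301 / sqrt(2) = 0.91994592
u_B3 = 0.398 / sqrt(2) = 0.2814285
uc = sqrt(0.24420875^2 + 0.19225764^2 + 0.91994592^2 + 0.2814285^2) = 1.0109913
U = k * uc = 2.58 * 1.0109913
U = 2.6084

2.6084


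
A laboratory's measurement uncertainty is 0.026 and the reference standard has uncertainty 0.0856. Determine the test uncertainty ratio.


TUR = u_lab / u_ref
= 0.026 / 0.0856
= 0.3037

0.3037


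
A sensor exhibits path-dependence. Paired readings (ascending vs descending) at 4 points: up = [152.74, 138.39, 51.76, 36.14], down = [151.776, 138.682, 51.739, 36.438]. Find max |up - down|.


|152.74 - 151.776| = 0.9640
|138.39 - 138.682| = 0.2920
|51.76 - 51.739| = 0.0210
|36.14 - 36.438| = 0.2980
hysteresis = max(diffs) = 0.9640

0.9640


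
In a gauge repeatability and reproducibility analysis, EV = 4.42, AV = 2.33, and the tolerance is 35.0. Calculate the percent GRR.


GRR = sqrt(EV^2 + AV^2) = sqrt(4.42^2 + 2.33^2) = 4.9965288
%GRR = GRR / tol * 100 = 4.9965288 / 35.0 * 100
%GRR = 14.2758

14.2758


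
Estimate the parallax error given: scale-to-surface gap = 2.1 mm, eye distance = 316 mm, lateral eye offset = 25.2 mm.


error = h * offset / d
= 2.1 * 25.2 / 316
= 0.1675

0.1675


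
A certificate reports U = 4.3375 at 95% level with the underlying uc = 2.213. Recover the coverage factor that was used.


k = U / uc
k = 4.3375 / 2.213
k = 1.96

1.96


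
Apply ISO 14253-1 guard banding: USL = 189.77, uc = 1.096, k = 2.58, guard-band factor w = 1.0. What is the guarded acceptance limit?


U = k * uc = 2.58 * 1.096 = 2.82768
guard band g = w * U = 1.0 * 2.82768 = 2.82768
AL = USL - g = 189.77 - 2.82768
AL = 186.9423

186.9423


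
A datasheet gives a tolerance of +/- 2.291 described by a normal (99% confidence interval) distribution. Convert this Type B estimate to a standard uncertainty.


u_B = half_width / 2.576
u_B = 2.291 / 2.576
u_B = 0.8894

0.8894


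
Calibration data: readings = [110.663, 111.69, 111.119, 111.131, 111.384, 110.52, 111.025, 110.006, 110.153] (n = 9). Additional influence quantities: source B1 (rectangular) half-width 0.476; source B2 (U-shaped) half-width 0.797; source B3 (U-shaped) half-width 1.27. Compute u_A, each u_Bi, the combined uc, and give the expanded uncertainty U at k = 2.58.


mean = (110.663 + 111.69 + 111.119 + 111.131 + 111.384 + 110.52 + 111.025 + 110.006 + 110.153) / 9 = 110.8545556
s = sqrt(sum((x - mean)^2)/(n-1)) = 0.56063917
u_A = s / sqrt(n) = 0.56063917 / sqrt(9) = 0.18687972
u_B1 = 0.476 / sqrt(3) = 0.27481873
u_B2 = 0.797 / sqrt(2) = 0.5635641
u_B3 = 1.27 / sqrt(2) = 0.89802561
uc = sqrt(0.18687972^2 + 0.27481873^2 + 0.5635641^2 + 0.89802561^2) = 1.1110823
U = k * uc = 2.58 * 1.1110823
U = 2.8666

2.8666


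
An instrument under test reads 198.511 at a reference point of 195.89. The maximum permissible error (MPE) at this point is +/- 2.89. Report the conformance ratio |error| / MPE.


e = indication - reference = 198.511 - 195.89 = 2.6210
|e| = 2.6210
ratio = |e| / MPE = 2.6210 / 2.89
ratio = 0.9069

0.9069


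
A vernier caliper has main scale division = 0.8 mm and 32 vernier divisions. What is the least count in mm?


LC = MSD / n_div
= 0.8 / 32
= 0.0250

0.0250


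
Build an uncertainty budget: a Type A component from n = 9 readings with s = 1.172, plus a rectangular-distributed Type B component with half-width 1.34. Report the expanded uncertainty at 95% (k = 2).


u_A = s / sqrt(n) = 1.172 / sqrt(9) = 0.39066667
u_B = half_width / sqrt(3) = 1.34 / sqrt(3) = 0.77364936
uc = sqrt(u_A^2 + u_B^2) = sqrt(0.39066667^2 + 0.77364936^2) = 0.86669128
U = k * uc = 2 * 0.86669128
U = 1.7334

1.7334


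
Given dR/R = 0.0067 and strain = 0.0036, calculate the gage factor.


GF = (dR/R) / epsilon
= 0.0067 / 0.0036
= 1.8611

1.8611


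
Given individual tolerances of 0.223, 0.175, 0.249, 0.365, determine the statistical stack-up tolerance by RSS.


RSS = sqrt(0.223^2 + 0.175^2 + 0.249^2 + 0.365^2)
= sqrt(0.27558)
= 0.5250

0.5250
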